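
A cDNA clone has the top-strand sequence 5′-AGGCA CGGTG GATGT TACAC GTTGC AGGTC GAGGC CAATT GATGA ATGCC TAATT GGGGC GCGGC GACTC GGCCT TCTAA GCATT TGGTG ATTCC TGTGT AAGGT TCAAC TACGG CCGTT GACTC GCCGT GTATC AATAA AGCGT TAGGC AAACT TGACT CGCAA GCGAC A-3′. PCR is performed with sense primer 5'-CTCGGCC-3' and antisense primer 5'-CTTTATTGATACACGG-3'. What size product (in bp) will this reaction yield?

75 bp

Scanning the template, CTCGGCC occurs at positions 68–74; this primer anneals to the bottom strand there with its 3' end pointing downstream.
Reverse complement of the reverse primer: CCGTGTATCAATAAAG. This occurs on the top strand at positions 127–142.
The product runs from position 68 to position 142, so its length is 142 − 68 + 1 = 75 bp.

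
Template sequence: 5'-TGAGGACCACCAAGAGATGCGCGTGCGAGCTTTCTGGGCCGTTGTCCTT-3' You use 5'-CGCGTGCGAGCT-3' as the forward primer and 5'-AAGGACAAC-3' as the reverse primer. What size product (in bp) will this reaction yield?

30 bp

Scanning the template, CGCGTGCGAGCT occurs at positions 20–31; this primer anneals to the bottom strand there with its 3' end pointing downstream.
Reverse complement of the reverse primer: GTTGTCCTT. This occurs on the top strand at positions 41–49.
Amplicon spans positions 20–49: 30 bp.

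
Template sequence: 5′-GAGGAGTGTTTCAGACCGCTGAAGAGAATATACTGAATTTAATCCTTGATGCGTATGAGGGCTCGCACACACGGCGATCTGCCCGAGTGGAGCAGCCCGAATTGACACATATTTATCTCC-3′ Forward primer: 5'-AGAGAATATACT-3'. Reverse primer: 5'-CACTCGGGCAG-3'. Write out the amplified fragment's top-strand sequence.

5'-AGAGAATATACTGAATTTAATCCTTGATGCGTATGAGGGCTCGCACACACGGCGATCTGCCCGAGTG-3'

The forward primer matches the template at positions 23–34.
Taking the reverse complement of CACTCGGGCAG gives CTGCCCGAGTG, found at positions 79–89 on the template; the primer anneals here to the top strand with its 3' end pointing upstream.
The product is the template from position 23 through 89 (67 bp).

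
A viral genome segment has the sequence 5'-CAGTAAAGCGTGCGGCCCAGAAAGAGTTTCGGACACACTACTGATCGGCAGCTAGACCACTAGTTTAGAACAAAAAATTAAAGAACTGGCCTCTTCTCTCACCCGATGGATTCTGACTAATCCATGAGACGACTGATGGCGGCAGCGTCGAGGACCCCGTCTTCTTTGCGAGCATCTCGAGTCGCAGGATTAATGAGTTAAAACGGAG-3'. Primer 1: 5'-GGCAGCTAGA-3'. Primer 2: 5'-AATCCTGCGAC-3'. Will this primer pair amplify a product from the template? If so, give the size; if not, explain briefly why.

Yes — a 145 bp product.

Primer 1 (GGCAGCTAGA) matches the top strand at positions 47–56; it acts as a forward primer.
Primer 2's reverse complement is GTCGCAGGATT, matching the top strand at positions 181–191; it acts as a reverse primer.
The 3' ends face each other across positions 47–191, giving a 145 bp product.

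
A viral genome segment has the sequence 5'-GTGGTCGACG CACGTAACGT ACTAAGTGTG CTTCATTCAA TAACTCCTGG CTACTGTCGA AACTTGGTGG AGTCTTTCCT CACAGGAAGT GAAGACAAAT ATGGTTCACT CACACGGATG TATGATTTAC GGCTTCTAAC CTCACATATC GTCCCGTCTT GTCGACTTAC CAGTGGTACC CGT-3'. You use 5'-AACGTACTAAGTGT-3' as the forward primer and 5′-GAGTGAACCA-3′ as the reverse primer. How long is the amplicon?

The forward primer matches the template at positions 16–29.
Taking the reverse complement of GAGTGAACCA gives TGGTTCACTC, found at positions 102–111 on the template; the primer anneals here to the top strand with its 3' end pointing upstream.
The product runs from position 16 to position 111, so its length is 111 − 16 + 1 = 96 bp.

96 bp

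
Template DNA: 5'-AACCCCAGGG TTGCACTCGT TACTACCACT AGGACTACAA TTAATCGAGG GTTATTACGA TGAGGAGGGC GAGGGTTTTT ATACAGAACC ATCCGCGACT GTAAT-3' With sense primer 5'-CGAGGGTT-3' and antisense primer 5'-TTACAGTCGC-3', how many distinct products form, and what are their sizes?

Two products: 59 bp, 35 bp

The forward primer CGAGGGTT matches the top strand at positions 46–53, 70–77.
The reverse primer's reverse complement is GCGACTGTAA, matching at positions 95–104.
Each forward site pairs with the reverse site to give a product ending at position 104: sizes 59, 35 bp.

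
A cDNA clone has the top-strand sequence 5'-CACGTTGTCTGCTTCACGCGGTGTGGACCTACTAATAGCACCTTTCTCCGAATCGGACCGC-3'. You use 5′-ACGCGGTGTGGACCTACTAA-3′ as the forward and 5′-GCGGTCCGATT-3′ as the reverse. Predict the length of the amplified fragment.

46 bp

Scanning the template, ACGCGGTGTGGACCTACTAA occurs at positions 16–35; this primer anneals to the bottom strand there with its 3' end pointing downstream.
Taking the reverse complement of GCGGTCCGATT gives AATCGGACCGC, found at positions 51–61 on the template; the primer anneals here to the top strand with its 3' end pointing upstream.
Product length = (reverse-primer end) − (forward-primer start) + 1 = 61 − 16 + 1 = 46 bp.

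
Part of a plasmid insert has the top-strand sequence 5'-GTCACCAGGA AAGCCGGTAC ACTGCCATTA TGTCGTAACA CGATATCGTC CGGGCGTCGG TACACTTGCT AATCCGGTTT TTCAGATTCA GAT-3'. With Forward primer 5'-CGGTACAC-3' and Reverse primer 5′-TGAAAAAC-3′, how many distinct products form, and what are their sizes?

Two products: 70 bp, 27 bp

The forward primer CGGTACAC matches the top strand at positions 15–22, 58–65.
The reverse primer's reverse complement is GTTTTTCA, matching at positions 77–84.
Each forward site pairs with the reverse site to give a product ending at position 84: sizes 70, 27 bp.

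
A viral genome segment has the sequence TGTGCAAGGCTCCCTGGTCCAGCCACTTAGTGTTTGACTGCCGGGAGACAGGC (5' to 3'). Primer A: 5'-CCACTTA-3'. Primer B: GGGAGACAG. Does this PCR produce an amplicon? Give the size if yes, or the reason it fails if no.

No product — both primers anneal to the same strand and extend in the same direction.

Primer A (CCACTTA) matches the top strand at positions 23–29 (3' end points downstream).
Primer B (GGGAGACAG) also matches the top strand directly, at positions 43–51 — its reverse complement CTGTCTCCC is not present.
Both primers anneal to the bottom strand with 3' ends pointing the same way, so neither can prime synthesis back toward the other.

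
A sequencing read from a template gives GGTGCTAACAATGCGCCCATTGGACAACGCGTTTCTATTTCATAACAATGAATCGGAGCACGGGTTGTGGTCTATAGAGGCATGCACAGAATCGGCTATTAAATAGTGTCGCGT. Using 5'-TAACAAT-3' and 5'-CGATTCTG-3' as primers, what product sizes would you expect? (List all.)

The forward primer TAACAAT matches the top strand at positions 6–12, 43–49.
The reverse primer's reverse complement is CAGAATCG, matching at positions 87–94.
Each forward site pairs with the reverse site to give a product ending at position 94: sizes 89, 52 bp.

89 bp, 52 bp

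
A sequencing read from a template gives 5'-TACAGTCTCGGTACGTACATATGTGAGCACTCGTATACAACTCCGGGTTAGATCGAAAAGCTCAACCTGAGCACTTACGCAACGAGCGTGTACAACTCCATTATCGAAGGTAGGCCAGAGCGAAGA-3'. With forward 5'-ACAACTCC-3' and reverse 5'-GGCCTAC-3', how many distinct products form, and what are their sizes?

The forward primer ACAACTCC matches the top strand at positions 37–44, 92–99.
The reverse primer's reverse complement is GTAGGCC, matching at positions 110–116.
Each forward site pairs with the reverse site to give a product ending at position 116: sizes 80, 25 bp.

Two products: 80 bp, 25 bp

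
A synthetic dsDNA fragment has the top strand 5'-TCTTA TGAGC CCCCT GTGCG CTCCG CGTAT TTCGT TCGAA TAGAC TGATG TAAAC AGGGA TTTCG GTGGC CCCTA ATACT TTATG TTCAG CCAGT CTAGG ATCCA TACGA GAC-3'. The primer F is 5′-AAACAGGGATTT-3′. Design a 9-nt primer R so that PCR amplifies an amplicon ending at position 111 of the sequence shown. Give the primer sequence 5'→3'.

The forward primer binds at positions 52–63; the product's 3' end on the top strand is position 111.
The reverse primer anneals to the top strand over positions 103–111, i.e. to CCATACGAG.
Its sequence written 5'→3' is the reverse complement: CTCGTATGG.

5'-CTCGTATGG-3'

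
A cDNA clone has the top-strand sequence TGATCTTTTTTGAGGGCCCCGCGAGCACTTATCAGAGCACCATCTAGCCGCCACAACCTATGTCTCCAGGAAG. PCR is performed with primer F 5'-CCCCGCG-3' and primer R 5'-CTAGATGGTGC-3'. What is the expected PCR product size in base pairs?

31 bp

Scanning the template, CCCCGCG occurs at positions 17–23; this primer anneals to the bottom strand there with its 3' end pointing downstream.
Reverse complement of the reverse primer: GCACCATCTAG. This occurs on the top strand at positions 37–47.
Amplicon spans positions 17–47: 31 bp.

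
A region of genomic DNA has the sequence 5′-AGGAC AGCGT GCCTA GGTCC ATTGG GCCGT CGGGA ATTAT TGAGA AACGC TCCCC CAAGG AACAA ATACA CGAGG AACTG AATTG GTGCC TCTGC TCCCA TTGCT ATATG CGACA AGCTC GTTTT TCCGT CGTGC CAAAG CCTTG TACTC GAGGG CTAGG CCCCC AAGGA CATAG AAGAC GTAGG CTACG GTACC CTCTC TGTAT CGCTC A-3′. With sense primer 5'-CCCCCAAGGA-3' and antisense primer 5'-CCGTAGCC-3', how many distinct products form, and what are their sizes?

The forward primer CCCCCAAGGA matches the top strand at positions 52–61, 161–170.
The reverse primer's reverse complement is GGCTACGG, matching at positions 184–191.
Each forward site pairs with the reverse site to give a product ending at position 191: sizes 140, 31 bp.

Two products: 140 bp, 31 bp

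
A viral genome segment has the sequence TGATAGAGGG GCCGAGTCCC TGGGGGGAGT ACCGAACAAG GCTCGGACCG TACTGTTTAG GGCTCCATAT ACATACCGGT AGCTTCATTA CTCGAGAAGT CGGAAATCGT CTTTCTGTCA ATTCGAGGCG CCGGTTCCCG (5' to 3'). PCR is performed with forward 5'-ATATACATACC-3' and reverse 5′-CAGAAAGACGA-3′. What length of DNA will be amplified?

The forward primer matches the template at positions 67–77.
Reverse complement of the reverse primer: TCGTCTTTCTG. This occurs on the top strand at positions 107–117.
The product runs from position 67 to position 117, so its length is 117 − 67 + 1 = 51 bp.

51 bp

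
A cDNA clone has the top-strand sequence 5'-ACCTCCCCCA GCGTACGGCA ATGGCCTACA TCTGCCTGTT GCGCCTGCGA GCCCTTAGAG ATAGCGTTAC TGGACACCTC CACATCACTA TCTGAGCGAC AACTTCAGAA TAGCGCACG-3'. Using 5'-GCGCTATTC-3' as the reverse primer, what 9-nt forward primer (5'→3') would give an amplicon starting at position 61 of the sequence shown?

The reverse primer's reverse complement GAATAGCGC matches the template at positions 108–116; the product starts at position 61.
The forward primer is identical to the top strand over positions 61–69: ATAGCGTTA.

5'-ATAGCGTTA-3'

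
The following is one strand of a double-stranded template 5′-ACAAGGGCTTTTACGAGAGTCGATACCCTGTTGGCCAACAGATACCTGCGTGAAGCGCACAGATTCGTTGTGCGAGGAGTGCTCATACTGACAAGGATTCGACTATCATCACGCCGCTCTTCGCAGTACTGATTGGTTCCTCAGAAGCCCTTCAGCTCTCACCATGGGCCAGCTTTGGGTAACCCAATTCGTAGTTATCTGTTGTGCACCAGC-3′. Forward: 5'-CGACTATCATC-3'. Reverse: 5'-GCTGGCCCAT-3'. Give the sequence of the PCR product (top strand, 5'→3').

The forward primer matches the template at positions 100–110.
The reverse primer's reverse complement is ATGGGCCAGC, which matches the template at positions 164–173.
The product is the template from position 100 through 173 (74 bp).

5'-CGACTATCATCACGCCGCTCTTCGCAGTACTGATTGGTTCCTCAGAAGCCCTTCAGCTCTCACCATGGGCCAGC-3'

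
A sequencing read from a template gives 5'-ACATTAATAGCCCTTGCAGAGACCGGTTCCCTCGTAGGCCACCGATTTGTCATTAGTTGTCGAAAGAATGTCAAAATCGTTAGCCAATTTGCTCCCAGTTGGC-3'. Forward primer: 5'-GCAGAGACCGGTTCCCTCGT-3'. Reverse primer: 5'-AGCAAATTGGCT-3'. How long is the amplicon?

78 bp

Forward primer GCAGAGACCGGTTCCCTCGT is found on the top strand at positions 16–35.
The reverse primer's reverse complement is AGCCAATTTGCT, which matches the template at positions 82–93.
Amplicon spans positions 16–93: 78 bp.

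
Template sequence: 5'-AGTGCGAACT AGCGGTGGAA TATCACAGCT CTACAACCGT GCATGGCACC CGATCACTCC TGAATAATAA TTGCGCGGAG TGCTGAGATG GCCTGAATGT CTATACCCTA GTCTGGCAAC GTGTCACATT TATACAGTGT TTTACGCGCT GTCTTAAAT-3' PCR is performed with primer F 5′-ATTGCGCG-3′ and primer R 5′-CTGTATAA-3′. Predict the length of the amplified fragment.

Scanning the template, ATTGCGCG occurs at positions 70–77; this primer anneals to the bottom strand there with its 3' end pointing downstream.
Taking the reverse complement of CTGTATAA gives TTATACAG, found at positions 130–137 on the template; the primer anneals here to the top strand with its 3' end pointing upstream.
Amplicon spans positions 70–137: 68 bp.

68 bp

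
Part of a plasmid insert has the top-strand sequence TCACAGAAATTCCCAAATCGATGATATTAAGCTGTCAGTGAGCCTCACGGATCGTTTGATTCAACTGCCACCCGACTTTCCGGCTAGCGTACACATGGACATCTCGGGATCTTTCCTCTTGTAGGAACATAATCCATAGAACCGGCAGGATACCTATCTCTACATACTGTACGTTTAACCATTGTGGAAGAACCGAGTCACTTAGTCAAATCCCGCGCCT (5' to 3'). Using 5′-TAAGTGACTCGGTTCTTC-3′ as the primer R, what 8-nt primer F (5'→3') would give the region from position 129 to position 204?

5'-ATAATCCA-3'

The reverse primer's reverse complement GAAGAACCGAGTCACTTA matches the template at positions 187–204; the product starts at position 129.
The forward primer is identical to the top strand over positions 129–136: ATAATCCA.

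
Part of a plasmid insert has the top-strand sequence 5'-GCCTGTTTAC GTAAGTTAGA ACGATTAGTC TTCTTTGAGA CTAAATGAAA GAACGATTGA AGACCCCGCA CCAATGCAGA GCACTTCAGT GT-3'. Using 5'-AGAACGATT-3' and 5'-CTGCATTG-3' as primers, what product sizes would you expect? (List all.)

The forward primer AGAACGATT matches the top strand at positions 18–26, 50–58.
The reverse primer's reverse complement is CAATGCAG, matching at positions 72–79.
Each forward site pairs with the reverse site to give a product ending at position 79: sizes 62, 30 bp.

62 bp, 30 bp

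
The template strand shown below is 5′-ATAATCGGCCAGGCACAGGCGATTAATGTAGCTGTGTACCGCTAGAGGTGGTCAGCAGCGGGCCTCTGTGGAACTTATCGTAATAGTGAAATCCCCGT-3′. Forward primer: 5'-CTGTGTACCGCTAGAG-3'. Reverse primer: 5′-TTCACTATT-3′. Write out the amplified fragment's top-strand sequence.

The forward primer matches the template at positions 32–47.
Taking the reverse complement of TTCACTATT gives AATAGTGAA, found at positions 82–90 on the template; the primer anneals here to the top strand with its 3' end pointing upstream.
The product is the template from position 32 through 90 (59 bp).

5'-CTGTGTACCGCTAGAGGTGGTCAGCAGCGGGCCTCTGTGGAACTTATCGTAATAGTGAA-3'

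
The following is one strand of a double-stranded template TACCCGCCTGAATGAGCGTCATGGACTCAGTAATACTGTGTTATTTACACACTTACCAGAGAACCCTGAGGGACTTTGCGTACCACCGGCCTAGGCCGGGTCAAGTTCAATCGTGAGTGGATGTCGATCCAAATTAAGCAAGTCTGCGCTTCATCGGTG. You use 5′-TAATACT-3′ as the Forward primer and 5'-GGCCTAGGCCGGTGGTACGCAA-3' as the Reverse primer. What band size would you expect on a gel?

Scanning the template, TAATACT occurs at positions 31–37; this primer anneals to the bottom strand there with its 3' end pointing downstream.
Reverse complement of the reverse primer: TTGCGTACCACCGGCCTAGGCC. This occurs on the top strand at positions 76–97.
Amplicon spans positions 31–97: 67 bp.

67 bp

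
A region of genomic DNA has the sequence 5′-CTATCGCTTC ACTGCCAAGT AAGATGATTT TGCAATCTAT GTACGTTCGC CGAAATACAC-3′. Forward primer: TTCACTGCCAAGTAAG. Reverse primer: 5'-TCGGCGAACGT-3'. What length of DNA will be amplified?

46 bp

The forward primer matches the template at positions 8–23.
Reverse complement of the reverse primer: ACGTTCGCCGA. This occurs on the top strand at positions 43–53.
Amplicon spans positions 8–53: 46 bp.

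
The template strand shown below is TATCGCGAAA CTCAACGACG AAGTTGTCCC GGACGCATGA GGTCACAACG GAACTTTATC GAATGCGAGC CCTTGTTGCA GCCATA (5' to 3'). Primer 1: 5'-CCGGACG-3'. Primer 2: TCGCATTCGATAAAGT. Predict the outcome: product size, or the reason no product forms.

Yes — a 40 bp product.

Primer 1 (CCGGACG) matches the top strand at positions 29–35; it acts as a forward primer.
Primer 2's reverse complement is ACTTTATCGAATGCGA, matching the top strand at positions 53–68; it acts as a reverse primer.
The 3' ends face each other across positions 29–68, giving a 40 bp product.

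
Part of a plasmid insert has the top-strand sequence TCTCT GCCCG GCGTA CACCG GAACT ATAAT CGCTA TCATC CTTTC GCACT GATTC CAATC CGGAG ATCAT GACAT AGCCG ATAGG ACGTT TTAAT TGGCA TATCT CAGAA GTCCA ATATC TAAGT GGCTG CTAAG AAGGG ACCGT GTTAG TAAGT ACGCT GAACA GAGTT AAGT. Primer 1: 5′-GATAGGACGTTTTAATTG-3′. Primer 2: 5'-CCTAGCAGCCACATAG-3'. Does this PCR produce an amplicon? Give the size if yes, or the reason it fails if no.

Primer 2 (CCTAGCAGCCACATAG) does not match the top strand, and its reverse complement CTATGTGGCTGCTAGG does not match either.
With no annealing site for primer 2, no amplification occurs.

No product — primer 2 has no binding site in the template.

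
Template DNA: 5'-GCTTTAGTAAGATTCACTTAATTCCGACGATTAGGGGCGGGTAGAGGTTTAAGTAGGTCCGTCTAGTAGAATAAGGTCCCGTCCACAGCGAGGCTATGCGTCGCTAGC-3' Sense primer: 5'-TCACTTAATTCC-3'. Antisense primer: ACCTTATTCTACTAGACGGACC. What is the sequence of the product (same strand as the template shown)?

5'-TCACTTAATTCCGACGATTAGGGGCGGGTAGAGGTTTAAGTAGGTCCGTCTAGTAGAATAAGGT-3'

Forward primer TCACTTAATTCC is found on the top strand at positions 14–25.
Reverse complement of the reverse primer: GGTCCGTCTAGTAGAATAAGGT. This occurs on the top strand at positions 56–77.
The product is the template from position 14 through 77 (64 bp).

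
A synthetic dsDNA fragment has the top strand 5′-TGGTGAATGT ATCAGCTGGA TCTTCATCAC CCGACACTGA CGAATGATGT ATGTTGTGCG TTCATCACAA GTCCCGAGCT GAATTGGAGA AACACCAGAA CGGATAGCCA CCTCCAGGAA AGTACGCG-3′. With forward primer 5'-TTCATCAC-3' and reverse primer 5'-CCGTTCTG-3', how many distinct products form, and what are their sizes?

The forward primer TTCATCAC matches the top strand at positions 23–30, 61–68.
The reverse primer's reverse complement is CAGAACGG, matching at positions 96–103.
Each forward site pairs with the reverse site to give a product ending at position 103: sizes 81, 43 bp.

Two products: 81 bp, 43 bp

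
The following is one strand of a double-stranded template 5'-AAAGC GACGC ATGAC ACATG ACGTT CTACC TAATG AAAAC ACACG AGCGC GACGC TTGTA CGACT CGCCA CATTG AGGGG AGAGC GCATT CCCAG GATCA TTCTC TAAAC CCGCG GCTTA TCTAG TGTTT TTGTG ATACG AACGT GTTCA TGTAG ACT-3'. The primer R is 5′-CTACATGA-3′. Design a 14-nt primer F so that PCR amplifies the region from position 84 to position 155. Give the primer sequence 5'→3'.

5'-GCGCATTCCCAGGA-3'

The reverse primer's reverse complement TCATGTAG matches the template at positions 148–155; the product starts at position 84.
The forward primer is identical to the top strand over positions 84–97: GCGCATTCCCAGGA.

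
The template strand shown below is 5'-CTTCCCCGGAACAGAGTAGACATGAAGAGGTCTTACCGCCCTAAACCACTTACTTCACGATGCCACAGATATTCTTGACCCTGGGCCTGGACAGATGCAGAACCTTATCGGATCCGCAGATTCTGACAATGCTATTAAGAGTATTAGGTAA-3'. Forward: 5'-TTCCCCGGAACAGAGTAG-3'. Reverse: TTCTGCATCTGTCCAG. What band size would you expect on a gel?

Scanning the template, TTCCCCGGAACAGAGTAG occurs at positions 2–19; this primer anneals to the bottom strand there with its 3' end pointing downstream.
The reverse primer's reverse complement is CTGGACAGATGCAGAA, which matches the template at positions 87–102.
Amplicon spans positions 2–102: 101 bp.

101 bp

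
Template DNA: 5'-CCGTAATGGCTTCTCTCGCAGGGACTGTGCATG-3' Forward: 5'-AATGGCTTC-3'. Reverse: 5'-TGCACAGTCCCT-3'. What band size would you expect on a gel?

Scanning the template, AATGGCTTC occurs at positions 5–13; this primer anneals to the bottom strand there with its 3' end pointing downstream.
Taking the reverse complement of TGCACAGTCCCT gives AGGGACTGTGCA, found at positions 20–31 on the template; the primer anneals here to the top strand with its 3' end pointing upstream.
The product runs from position 5 to position 31, so its length is 31 − 5 + 1 = 27 bp.

27 bp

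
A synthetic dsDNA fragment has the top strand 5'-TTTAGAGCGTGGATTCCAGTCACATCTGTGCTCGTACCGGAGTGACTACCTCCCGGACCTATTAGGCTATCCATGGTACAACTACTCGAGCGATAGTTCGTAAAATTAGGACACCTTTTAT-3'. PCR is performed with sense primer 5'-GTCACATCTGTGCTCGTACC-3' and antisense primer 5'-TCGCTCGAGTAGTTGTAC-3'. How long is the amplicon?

The forward primer matches the template at positions 19–38.
The reverse primer's reverse complement is GTACAACTACTCGAGCGA, which matches the template at positions 76–93.
The product runs from position 19 to position 93, so its length is 93 − 19 + 1 = 75 bp.

75 bp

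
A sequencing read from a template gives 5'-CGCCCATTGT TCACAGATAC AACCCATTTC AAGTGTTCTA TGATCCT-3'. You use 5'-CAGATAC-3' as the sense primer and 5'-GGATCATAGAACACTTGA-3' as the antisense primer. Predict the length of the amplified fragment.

33 bp

Forward primer CAGATAC is found on the top strand at positions 14–20.
Taking the reverse complement of GGATCATAGAACACTTGA gives TCAAGTGTTCTATGATCC, found at positions 29–46 on the template; the primer anneals here to the top strand with its 3' end pointing upstream.
Product length = (reverse-primer end) − (forward-primer start) + 1 = 46 − 14 + 1 = 33 bp.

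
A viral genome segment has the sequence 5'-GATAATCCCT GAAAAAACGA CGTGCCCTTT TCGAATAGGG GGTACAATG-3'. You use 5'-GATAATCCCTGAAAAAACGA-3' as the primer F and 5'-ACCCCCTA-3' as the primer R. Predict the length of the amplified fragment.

The forward primer matches the template at positions 1–20.
Reverse complement of the reverse primer: TAGGGGGT. This occurs on the top strand at positions 36–43.
Amplicon spans positions 1–43: 43 bp.

43 bp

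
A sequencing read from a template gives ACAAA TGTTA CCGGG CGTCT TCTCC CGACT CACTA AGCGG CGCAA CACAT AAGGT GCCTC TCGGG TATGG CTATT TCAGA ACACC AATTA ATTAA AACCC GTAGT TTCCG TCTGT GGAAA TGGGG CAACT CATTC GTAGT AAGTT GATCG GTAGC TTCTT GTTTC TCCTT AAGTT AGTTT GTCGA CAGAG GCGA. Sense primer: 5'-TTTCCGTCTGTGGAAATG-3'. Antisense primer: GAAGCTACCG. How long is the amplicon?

Scanning the template, TTTCCGTCTGTGGAAATG occurs at positions 105–122; this primer anneals to the bottom strand there with its 3' end pointing downstream.
The reverse primer's reverse complement is CGGTAGCTTC, which matches the template at positions 149–158.
The product runs from position 105 to position 158, so its length is 158 − 105 + 1 = 54 bp.

54 bp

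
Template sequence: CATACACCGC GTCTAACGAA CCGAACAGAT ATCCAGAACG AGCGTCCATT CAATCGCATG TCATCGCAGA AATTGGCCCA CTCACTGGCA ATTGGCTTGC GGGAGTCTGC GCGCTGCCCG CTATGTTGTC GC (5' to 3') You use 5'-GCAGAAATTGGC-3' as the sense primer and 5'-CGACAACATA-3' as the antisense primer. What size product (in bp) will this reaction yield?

66 bp

Forward primer GCAGAAATTGGC is found on the top strand at positions 66–77.
Taking the reverse complement of CGACAACATA gives TATGTTGTCG, found at positions 122–131 on the template; the primer anneals here to the top strand with its 3' end pointing upstream.
The product runs from position 66 to position 131, so its length is 131 − 66 + 1 = 66 bp.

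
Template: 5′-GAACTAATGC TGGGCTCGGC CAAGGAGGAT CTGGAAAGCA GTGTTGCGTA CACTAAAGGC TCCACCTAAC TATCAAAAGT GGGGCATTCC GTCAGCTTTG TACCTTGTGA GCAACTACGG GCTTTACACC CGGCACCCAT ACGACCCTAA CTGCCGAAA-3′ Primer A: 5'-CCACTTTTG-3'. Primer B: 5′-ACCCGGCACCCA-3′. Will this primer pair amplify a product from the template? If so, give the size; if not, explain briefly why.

No product — the primers' 3' ends point away from each other.

Primer A (CCACTTTTG) has reverse complement CAAAAGTGG, which matches the top strand at positions 74–82; primer A anneals to the top strand there with its 3' end pointing upstream toward position 74.
Primer B (ACCCGGCACCCA) matches the top strand directly at positions 128–139; it anneals to the bottom strand with its 3' end pointing downstream toward position 139.
The 3' ends diverge (primer A extends toward position 1, primer B toward position 159), so the primers never converge on a shared product.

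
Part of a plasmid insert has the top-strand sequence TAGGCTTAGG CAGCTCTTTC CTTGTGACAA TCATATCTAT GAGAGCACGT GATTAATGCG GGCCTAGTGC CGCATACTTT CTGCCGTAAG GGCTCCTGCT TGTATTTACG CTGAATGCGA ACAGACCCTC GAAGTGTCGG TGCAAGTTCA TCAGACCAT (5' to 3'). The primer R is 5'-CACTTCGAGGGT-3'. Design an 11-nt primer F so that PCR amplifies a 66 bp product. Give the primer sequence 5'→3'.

5'-CGCATACTTTC-3'

The reverse primer's reverse complement ACCCTCGAAGTG matches the template at positions 125–136, so the product ends at position 136.
A 66 bp product then starts at position 136 − 66 + 1 = 71.
The forward primer is identical to the top strand there: CGCATACTTTC.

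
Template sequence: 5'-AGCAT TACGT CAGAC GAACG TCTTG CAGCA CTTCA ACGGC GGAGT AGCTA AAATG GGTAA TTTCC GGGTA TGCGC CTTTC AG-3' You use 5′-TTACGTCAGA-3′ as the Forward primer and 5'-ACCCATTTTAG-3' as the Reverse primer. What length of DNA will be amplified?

Scanning the template, TTACGTCAGA occurs at positions 5–14; this primer anneals to the bottom strand there with its 3' end pointing downstream.
Reverse complement of the reverse primer: CTAAAATGGGT. This occurs on the top strand at positions 48–58.
Amplicon spans positions 5–58: 54 bp.

54 bp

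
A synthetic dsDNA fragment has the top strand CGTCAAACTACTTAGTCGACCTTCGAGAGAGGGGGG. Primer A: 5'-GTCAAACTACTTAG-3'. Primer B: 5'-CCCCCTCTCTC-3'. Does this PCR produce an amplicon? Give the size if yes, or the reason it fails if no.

Yes — a 34 bp product.

Primer A (GTCAAACTACTTAG) matches the top strand at positions 2–15; it acts as a forward primer.
Primer B's reverse complement is GAGAGAGGGGG, matching the top strand at positions 25–35; it acts as a reverse primer.
The 3' ends face each other across positions 2–35, giving a 34 bp product.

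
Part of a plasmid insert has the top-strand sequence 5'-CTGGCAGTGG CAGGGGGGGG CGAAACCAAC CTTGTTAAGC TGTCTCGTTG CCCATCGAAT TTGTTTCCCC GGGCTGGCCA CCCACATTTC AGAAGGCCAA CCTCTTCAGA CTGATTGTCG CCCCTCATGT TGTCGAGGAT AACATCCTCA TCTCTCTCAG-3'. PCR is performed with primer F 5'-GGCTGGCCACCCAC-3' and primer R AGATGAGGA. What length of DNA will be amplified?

82 bp

The forward primer matches the template at positions 72–85.
Taking the reverse complement of AGATGAGGA gives TCCTCATCT, found at positions 145–153 on the template; the primer anneals here to the top strand with its 3' end pointing upstream.
The product runs from position 72 to position 153, so its length is 153 − 72 + 1 = 82 bp.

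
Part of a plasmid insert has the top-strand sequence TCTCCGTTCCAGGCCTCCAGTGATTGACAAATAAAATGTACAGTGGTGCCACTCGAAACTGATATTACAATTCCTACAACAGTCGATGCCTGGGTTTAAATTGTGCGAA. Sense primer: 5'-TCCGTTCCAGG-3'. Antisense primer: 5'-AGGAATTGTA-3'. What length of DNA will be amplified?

73 bp

Scanning the template, TCCGTTCCAGG occurs at positions 3–13; this primer anneals to the bottom strand there with its 3' end pointing downstream.
The reverse primer's reverse complement is TACAATTCCT, which matches the template at positions 66–75.
Product length = (reverse-primer end) − (forward-primer start) + 1 = 75 − 3 + 1 = 73 bp.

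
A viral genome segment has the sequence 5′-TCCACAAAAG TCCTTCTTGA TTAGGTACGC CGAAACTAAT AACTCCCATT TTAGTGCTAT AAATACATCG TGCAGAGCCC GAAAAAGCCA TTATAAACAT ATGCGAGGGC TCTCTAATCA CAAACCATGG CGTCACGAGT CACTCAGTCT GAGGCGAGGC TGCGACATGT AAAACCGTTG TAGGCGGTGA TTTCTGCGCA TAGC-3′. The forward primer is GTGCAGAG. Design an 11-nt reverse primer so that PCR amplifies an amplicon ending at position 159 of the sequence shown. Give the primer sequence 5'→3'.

5'-CCTCGCCTCAG-3'

The forward primer binds at positions 70–77; the product's 3' end on the top strand is position 159.
The reverse primer anneals to the top strand over positions 149–159, i.e. to CTGAGGCGAGG.
Its sequence written 5'→3' is the reverse complement: CCTCGCCTCAG.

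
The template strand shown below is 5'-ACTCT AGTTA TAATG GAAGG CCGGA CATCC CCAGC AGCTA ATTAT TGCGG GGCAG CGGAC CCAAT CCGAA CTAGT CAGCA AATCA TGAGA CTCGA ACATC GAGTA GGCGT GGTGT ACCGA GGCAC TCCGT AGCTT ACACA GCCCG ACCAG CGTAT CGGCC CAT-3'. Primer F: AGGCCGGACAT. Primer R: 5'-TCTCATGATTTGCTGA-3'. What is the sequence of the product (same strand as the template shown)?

Forward primer AGGCCGGACAT is found on the top strand at positions 18–28.
The reverse primer's reverse complement is TCAGCAAATCATGAGA, which matches the template at positions 75–90.
The product is the template from position 18 through 90 (73 bp).

5'-AGGCCGGACATCCCCAGCAGCTAATTATTGCGGGGCAGCGGACCCAATCCGAACTAGTCAGCAAATCATGAGA-3'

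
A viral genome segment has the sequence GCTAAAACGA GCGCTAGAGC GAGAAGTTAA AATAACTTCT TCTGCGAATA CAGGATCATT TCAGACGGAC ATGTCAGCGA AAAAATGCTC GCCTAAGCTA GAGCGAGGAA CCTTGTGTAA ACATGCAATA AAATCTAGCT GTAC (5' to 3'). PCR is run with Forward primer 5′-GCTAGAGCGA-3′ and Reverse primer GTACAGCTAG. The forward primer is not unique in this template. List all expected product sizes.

132 bp, 48 bp

The forward primer GCTAGAGCGA matches the top strand at positions 13–22, 97–106.
The reverse primer's reverse complement is CTAGCTGTAC, matching at positions 135–144.
Each forward site pairs with the reverse site to give a product ending at position 144: sizes 132, 48 bp.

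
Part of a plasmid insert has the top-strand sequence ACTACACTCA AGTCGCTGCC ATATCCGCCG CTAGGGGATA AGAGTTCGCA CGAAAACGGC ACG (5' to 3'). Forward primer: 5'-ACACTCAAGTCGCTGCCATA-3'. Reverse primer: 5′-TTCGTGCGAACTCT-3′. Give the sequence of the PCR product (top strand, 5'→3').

Forward primer ACACTCAAGTCGCTGCCATA is found on the top strand at positions 4–23.
Reverse complement of the reverse primer: AGAGTTCGCACGAA. This occurs on the top strand at positions 41–54.
The product is the template from position 4 through 54 (51 bp).

5'-ACACTCAAGTCGCTGCCATATCCGCCGCTAGGGGATAAGAGTTCGCACGAA-3'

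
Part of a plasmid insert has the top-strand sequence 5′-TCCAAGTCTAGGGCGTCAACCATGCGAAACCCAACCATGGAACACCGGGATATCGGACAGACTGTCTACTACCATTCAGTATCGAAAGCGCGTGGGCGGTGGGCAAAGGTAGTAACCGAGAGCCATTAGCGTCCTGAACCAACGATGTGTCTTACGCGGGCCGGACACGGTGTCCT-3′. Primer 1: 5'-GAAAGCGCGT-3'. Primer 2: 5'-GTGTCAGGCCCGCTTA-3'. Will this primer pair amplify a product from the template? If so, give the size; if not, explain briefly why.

Primer 2 (GTGTCAGGCCCGCTTA) does not match the top strand, and its reverse complement TAAGCGGGCCTGACAC does not match either.
With no annealing site for primer 2, no amplification occurs.

No product — primer 2 has no binding site in the template.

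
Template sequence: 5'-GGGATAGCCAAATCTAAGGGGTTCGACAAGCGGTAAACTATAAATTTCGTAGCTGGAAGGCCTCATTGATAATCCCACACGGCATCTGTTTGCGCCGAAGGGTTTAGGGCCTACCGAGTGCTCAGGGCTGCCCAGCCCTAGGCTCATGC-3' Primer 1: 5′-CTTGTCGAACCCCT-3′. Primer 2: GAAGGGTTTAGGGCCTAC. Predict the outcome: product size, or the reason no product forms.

No product — the primers' 3' ends point away from each other.

Primer 1 (CTTGTCGAACCCCT) has reverse complement AGGGGTTCGACAAG, which matches the top strand at positions 17–30; primer 1 anneals to the top strand there with its 3' end pointing upstream toward position 17.
Primer 2 (GAAGGGTTTAGGGCCTAC) matches the top strand directly at positions 97–114; it anneals to the bottom strand with its 3' end pointing downstream toward position 114.
The 3' ends diverge (primer 1 extends toward position 1, primer 2 toward position 149), so the primers never converge on a shared product.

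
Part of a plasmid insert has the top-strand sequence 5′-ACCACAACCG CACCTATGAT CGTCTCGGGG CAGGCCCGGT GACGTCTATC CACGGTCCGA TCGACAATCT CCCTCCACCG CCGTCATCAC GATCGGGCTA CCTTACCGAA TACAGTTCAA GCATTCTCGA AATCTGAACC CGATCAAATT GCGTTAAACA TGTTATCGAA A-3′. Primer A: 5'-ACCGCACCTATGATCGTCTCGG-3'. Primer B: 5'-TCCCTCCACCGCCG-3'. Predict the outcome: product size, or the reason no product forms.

No product — both primers anneal to the same strand and extend in the same direction.

Primer A (ACCGCACCTATGATCGTCTCGG) matches the top strand at positions 7–28 (3' end points downstream).
Primer B (TCCCTCCACCGCCG) also matches the top strand directly, at positions 70–83 — its reverse complement CGGCGGTGGAGGGA is not present.
Both primers anneal to the bottom strand with 3' ends pointing the same way, so neither can prime synthesis back toward the other.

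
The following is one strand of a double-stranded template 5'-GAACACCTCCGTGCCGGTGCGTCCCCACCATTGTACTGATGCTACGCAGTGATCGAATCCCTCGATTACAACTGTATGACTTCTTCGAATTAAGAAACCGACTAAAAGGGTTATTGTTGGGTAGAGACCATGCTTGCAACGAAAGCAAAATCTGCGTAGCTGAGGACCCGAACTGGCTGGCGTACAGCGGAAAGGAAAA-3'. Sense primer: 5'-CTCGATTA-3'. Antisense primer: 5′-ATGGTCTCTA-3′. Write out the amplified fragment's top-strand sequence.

Forward primer CTCGATTA is found on the top strand at positions 61–68.
Taking the reverse complement of ATGGTCTCTA gives TAGAGACCAT, found at positions 122–131 on the template; the primer anneals here to the top strand with its 3' end pointing upstream.
The product is the template from position 61 through 131 (71 bp).

5'-CTCGATTACAACTGTATGACTTCTTCGAATTAAGAAACCGACTAAAAGGGTTATTGTTGGGTAGAGACCAT-3'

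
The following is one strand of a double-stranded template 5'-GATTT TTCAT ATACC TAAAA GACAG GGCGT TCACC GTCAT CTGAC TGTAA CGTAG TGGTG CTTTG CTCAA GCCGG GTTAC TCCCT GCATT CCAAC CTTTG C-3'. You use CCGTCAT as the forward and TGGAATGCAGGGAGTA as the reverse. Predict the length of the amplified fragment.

Forward primer CCGTCAT is found on the top strand at positions 34–40.
Taking the reverse complement of TGGAATGCAGGGAGTA gives TACTCCCTGCATTCCA, found at positions 78–93 on the template; the primer anneals here to the top strand with its 3' end pointing upstream.
The product runs from position 34 to position 93, so its length is 93 − 34 + 1 = 60 bp.

60 bp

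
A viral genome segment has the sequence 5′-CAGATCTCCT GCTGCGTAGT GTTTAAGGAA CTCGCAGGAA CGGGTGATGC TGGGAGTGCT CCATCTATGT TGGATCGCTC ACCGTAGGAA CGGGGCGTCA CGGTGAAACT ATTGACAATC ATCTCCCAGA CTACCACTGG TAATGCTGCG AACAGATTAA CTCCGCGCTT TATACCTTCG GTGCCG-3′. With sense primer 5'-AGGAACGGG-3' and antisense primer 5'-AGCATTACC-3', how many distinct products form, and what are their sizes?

The forward primer AGGAACGGG matches the top strand at positions 36–44, 86–94.
The reverse primer's reverse complement is GGTAATGCT, matching at positions 139–147.
Each forward site pairs with the reverse site to give a product ending at position 147: sizes 112, 62 bp.

Two products: 112 bp, 62 bp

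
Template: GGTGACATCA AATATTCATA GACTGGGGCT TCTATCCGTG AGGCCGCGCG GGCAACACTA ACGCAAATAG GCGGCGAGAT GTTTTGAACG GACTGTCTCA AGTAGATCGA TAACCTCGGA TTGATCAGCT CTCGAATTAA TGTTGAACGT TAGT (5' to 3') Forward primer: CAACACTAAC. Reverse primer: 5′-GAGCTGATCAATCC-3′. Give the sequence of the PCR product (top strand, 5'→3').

5'-CAACACTAACGCAAATAGGCGGCGAGATGTTTTGAACGGACTGTCTCAAGTAGATCGATAACCTCGGATTGATCAGCTC-3'

Forward primer CAACACTAAC is found on the top strand at positions 53–62.
Reverse complement of the reverse primer: GGATTGATCAGCTC. This occurs on the top strand at positions 118–131.
The product is the template from position 53 through 131 (79 bp).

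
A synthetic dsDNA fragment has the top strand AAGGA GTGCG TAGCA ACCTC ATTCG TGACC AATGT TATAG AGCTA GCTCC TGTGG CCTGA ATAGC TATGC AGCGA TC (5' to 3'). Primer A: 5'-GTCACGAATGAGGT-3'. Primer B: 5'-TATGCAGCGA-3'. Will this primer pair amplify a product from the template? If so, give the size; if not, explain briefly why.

Primer A (GTCACGAATGAGGT) has reverse complement ACCTCATTCGTGAC, which matches the top strand at positions 16–29; primer A anneals to the top strand there with its 3' end pointing upstream toward position 16.
Primer B (TATGCAGCGA) matches the top strand directly at positions 66–75; it anneals to the bottom strand with its 3' end pointing downstream toward position 75.
The 3' ends diverge (primer A extends toward position 1, primer B toward position 77), so the primers never converge on a shared product.

No product — the primers' 3' ends point away from each other.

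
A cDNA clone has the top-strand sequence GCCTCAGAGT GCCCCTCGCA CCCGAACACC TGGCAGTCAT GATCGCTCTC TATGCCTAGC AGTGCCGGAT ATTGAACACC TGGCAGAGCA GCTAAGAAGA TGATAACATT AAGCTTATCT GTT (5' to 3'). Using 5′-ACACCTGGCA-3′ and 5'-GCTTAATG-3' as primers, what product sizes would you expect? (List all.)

89 bp, 39 bp

The forward primer ACACCTGGCA matches the top strand at positions 26–35, 76–85.
The reverse primer's reverse complement is CATTAAGC, matching at positions 107–114.
Each forward site pairs with the reverse site to give a product ending at position 114: sizes 89, 39 bp.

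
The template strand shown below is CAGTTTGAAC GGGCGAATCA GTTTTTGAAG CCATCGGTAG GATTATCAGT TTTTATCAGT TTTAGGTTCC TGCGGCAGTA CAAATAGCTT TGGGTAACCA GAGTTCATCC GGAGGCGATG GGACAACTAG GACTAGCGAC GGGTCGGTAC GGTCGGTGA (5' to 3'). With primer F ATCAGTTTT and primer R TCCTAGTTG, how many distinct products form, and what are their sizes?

Three products: 116 bp, 88 bp, 78 bp

The forward primer ATCAGTTTT matches the top strand at positions 17–25, 45–53, 55–63.
The reverse primer's reverse complement is CAACTAGGA, matching at positions 124–132.
Each forward site pairs with the reverse site to give a product ending at position 132: sizes 116, 88, 78 bp.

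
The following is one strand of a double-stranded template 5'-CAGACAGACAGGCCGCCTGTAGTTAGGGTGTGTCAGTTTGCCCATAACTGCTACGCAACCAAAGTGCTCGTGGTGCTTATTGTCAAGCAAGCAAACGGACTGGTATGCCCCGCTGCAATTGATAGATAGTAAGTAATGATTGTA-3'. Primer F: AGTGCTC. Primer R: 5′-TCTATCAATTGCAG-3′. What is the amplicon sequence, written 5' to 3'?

5'-AGTGCTCGTGGTGCTTATTGTCAAGCAAGCAAACGGACTGGTATGCCCCGCTGCAATTGATAGA-3'

Scanning the template, AGTGCTC occurs at positions 63–69; this primer anneals to the bottom strand there with its 3' end pointing downstream.
The reverse primer's reverse complement is CTGCAATTGATAGA, which matches the template at positions 113–126.
The product is the template from position 63 through 126 (64 bp).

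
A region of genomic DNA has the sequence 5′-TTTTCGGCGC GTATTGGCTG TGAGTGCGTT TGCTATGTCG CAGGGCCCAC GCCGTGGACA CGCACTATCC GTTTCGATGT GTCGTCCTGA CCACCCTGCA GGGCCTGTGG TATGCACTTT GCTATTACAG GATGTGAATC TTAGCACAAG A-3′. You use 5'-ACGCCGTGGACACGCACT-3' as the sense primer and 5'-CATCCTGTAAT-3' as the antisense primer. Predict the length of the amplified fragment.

Forward primer ACGCCGTGGACACGCACT is found on the top strand at positions 49–66.
The reverse primer's reverse complement is ATTACAGGATG, which matches the template at positions 124–134.
The product runs from position 49 to position 134, so its length is 134 − 49 + 1 = 86 bp.

86 bp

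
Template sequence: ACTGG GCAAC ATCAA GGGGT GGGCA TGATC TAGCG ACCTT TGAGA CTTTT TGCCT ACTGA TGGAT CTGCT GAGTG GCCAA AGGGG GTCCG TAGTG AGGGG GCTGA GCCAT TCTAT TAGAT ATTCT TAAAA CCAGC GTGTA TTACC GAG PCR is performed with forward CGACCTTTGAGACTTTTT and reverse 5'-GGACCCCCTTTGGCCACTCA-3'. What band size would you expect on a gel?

56 bp

The forward primer matches the template at positions 34–51.
Reverse complement of the reverse primer: TGAGTGGCCAAAGGGGGTCC. This occurs on the top strand at positions 70–89.
Amplicon spans positions 34–89: 56 bp.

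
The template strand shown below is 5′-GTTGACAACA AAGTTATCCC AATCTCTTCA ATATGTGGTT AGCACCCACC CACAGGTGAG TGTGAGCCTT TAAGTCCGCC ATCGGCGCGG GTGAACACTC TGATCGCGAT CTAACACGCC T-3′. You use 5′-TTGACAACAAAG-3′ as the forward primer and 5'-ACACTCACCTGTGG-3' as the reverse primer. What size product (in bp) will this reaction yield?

The forward primer matches the template at positions 2–13.
The reverse primer's reverse complement is CCACAGGTGAGTGT, which matches the template at positions 50–63.
Product length = (reverse-primer end) − (forward-primer start) + 1 = 63 − 2 + 1 = 62 bp.

62 bp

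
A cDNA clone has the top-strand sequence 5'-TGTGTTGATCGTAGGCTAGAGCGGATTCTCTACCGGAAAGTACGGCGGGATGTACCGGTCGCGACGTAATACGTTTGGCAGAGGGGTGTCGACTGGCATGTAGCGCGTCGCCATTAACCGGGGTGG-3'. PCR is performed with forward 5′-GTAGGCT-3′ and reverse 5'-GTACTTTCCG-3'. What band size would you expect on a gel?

Scanning the template, GTAGGCT occurs at positions 11–17; this primer anneals to the bottom strand there with its 3' end pointing downstream.
Taking the reverse complement of GTACTTTCCG gives CGGAAAGTAC, found at positions 34–43 on the template; the primer anneals here to the top strand with its 3' end pointing upstream.
The product runs from position 11 to position 43, so its length is 43 − 11 + 1 = 33 bp.

33 bp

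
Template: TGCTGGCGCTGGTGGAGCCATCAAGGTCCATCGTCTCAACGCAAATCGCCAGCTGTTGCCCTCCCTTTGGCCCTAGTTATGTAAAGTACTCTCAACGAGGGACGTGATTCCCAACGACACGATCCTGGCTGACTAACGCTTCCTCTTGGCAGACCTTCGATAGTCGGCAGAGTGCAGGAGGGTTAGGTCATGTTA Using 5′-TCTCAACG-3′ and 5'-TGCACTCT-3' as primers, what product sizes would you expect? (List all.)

143 bp, 87 bp

The forward primer TCTCAACG matches the top strand at positions 34–41, 90–97.
The reverse primer's reverse complement is AGAGTGCA, matching at positions 169–176.
Each forward site pairs with the reverse site to give a product ending at position 176: sizes 143, 87 bp.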